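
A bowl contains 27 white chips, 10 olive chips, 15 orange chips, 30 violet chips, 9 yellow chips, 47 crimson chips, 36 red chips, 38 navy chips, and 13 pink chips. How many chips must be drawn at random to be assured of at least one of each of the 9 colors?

The hardest color to obtain is yellow: we could draw every other chip first — 225 − 9 = 216 chips — without a single yellow one.
The next draw must be yellow, so 216 + 1 = 217.

217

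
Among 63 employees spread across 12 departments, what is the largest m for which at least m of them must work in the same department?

6

If each of the 12 departments held at most 5, the total would be at most 12 × 5 = 60 < 63, a contradiction.
So at least one holds ⌈63/12⌉ = 6.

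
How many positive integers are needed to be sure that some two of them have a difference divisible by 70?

71

Two integers differ by a multiple of 70 exactly when they share a remainder mod 70.
There are 70 residue classes mod 70, so 70 integers can all lie in distinct classes.
One more integer must repeat a residue, giving a difference divisible by 70. So n = 70 + 1 = 71.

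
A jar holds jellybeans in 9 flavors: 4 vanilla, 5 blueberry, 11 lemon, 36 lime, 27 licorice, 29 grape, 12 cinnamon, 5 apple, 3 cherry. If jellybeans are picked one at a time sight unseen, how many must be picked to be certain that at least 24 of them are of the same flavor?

In the worst case we take at most 23 of each flavor, but all 4 vanilla, all 5 blueberry, all 11 lemon, all 12 cinnamon, all 5 apple, and all 3 cherry (fewer than 23), giving 4 + 5 + 11 + 23 + 23 + 23 + 12 + 5 + 3 = 109.
One more jellybean then forces some flavor to 24, so 109 + 1 = 110.

110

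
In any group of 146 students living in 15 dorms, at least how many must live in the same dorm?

The 146 students fall into 15 dorms.
If each of the 15 dorms held at most 9, the total would be at most 15 × 9 = 135 < 146, a contradiction.
So at least one holds ⌈146/15⌉ = 10.

10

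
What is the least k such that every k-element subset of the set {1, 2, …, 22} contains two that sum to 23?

Partition {1, …, 22} into 11 pairs: {1,22}, {2,21}, …, {11,12}.
Choosing 11 integers — say the integers 1 through 11 — takes one from each pair and avoids the property.
Choosing 12 forces two into the same pair by pigeonhole, and those sum to 23. So 12.

12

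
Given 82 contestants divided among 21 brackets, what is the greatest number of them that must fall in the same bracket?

If each of the 21 brackets held at most 3, the total would be at most 21 × 3 = 63 < 82, a contradiction.
So at least one holds ⌈82/21⌉ = 4.

4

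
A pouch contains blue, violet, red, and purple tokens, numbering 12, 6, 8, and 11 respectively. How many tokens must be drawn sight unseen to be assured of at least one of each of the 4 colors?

The hardest color to obtain is violet: we could draw every other token first — 37 − 6 = 31 tokens — without a single violet one.
The next draw must be violet, so 31 + 1 = 32.

32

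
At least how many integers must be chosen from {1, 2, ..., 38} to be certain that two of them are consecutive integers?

20

Partition {1, …, 38} into 19 pairs: {1,2}, {3,4}, …, {37,38}.
Choosing 19 integers — say the 19 even numbers 2, 4, …, 38 — takes one from each pair and avoids the property.
Choosing 20 forces two into the same pair by pigeonhole, and those are consecutive. So 20.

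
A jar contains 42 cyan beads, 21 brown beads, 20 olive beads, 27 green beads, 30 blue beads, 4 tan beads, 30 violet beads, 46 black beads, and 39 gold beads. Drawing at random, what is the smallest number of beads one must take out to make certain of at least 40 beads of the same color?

250

Treat the 9 colors as pigeonholes.
In the worst case we take at most 39 of each color, but all 21 brown, all 20 olive, all 27 green, all 30 blue, all 4 tan, and all 30 violet (fewer than 39), giving 39 + 21 + 20 + 27 + 30 + 4 + 30 + 39 + 39 = 249.
One more bead then forces some color to 40, so 249 + 1 = 250.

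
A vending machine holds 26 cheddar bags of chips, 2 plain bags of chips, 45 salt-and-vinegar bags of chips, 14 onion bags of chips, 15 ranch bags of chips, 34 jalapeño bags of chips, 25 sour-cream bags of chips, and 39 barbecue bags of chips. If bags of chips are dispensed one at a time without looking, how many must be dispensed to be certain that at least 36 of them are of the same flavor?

187

In the worst case we take at most 35 of each flavor, but all 26 cheddar, all 2 plain, all 14 onion, all 15 ranch, all 34 jalapeño, and all 25 sour-cream (fewer than 35), giving 26 + 2 + 35 + 14 + 15 + 34 + 25 + 35 = 186.
One more bag of chips then forces some flavor to 36, so 186 + 1 = 187.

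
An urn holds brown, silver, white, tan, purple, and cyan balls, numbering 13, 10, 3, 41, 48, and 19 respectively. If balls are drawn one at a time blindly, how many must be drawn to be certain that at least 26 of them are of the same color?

In the worst case we take at most 25 of each color, but all 13 brown, all 10 silver, all 3 white, and all 19 cyan (fewer than 25), giving 13 + 10 + 3 + 25 + 25 + 19 = 95.
One more ball then forces some color to 26, so 95 + 1 = 96.

96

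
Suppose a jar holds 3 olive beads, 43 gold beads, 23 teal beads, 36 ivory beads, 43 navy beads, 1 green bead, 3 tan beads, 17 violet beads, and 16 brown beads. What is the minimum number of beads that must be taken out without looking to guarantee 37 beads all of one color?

172

Treat the 9 colors as pigeonholes.
In the worst case we take at most 36 of each color, but all 3 olive, all 23 teal, all 1 green, all 3 tan, all 17 violet, and all 16 brown (fewer than 36), giving 3 + 36 + 23 + 36 + 36 + 1 + 3 + 17 + 16 = 171.
One more bead then forces some color to 37, so 171 + 1 = 172.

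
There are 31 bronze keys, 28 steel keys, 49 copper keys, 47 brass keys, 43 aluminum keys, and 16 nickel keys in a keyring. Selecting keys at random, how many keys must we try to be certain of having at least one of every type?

199

The hardest type to obtain is nickel: we could draw every other key first — 214 − 16 = 198 keys — without a single nickel one.
The next draw must be nickel, so 198 + 1 = 199.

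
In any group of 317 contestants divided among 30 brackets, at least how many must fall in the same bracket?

If each of the 30 brackets held at most 10, the total would be at most 30 × 10 = 300 < 317, a contradiction.
So at least one holds ⌈317/30⌉ = 11.

11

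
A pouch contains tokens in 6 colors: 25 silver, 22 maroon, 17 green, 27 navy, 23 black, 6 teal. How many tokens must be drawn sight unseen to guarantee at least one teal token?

The worst case draws every non-teal token first: 25 + 22 + 17 + 27 + 23 = 114.
The next draw is then forced to be teal, giving 114 + 1 = 115.

115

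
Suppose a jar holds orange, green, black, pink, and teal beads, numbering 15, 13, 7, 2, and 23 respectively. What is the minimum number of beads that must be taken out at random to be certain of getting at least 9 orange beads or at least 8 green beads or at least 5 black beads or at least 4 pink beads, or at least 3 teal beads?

Each of the 5 colors has its own threshold; avoid all of them simultaneously.
The worst case stops just short of every target: 8 orange, 7 green, 4 black, all 2 pink, 2 teal — 8 + 7 + 4 + 2 + 2 = 23 beads.
One more bead must push some color to its target, so 23 + 1 = 24.

24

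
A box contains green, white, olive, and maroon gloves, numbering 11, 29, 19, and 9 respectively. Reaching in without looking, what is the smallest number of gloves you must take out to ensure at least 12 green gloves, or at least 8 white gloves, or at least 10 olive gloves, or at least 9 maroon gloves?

Each of the 4 colors has its own threshold; avoid all of them simultaneously.
The worst case stops just short of every target: 11 green, 7 white, 9 olive, 8 maroon — 11 + 7 + 9 + 8 = 35 gloves.
One more glove must push some color to its target, so 35 + 1 = 36.

36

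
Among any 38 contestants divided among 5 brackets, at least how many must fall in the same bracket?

The 38 contestants fall into 5 brackets.
If each of the 5 brackets held at most 7, the total would be at most 5 × 7 = 35 < 38, a contradiction.
So at least one holds ⌈38/5⌉ = 8.

8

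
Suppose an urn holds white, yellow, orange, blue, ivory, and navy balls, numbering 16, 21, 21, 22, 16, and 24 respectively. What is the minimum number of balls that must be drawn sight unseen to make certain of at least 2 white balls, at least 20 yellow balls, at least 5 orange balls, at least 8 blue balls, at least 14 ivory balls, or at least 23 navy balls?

67

The worst case stops just short of every target: 1 white, 19 yellow, 4 orange, 7 blue, 13 ivory, 22 navy — 1 + 19 + 4 + 7 + 13 + 22 = 66 balls.
One more ball must push some color to its target, so 66 + 1 = 67.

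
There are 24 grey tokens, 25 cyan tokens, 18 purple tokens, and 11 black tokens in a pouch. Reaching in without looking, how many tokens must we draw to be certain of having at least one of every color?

The hardest color to obtain is black: we could draw every other token first — 78 − 11 = 67 tokens — without a single black one.
The next draw must be black, so 67 + 1 = 68.

68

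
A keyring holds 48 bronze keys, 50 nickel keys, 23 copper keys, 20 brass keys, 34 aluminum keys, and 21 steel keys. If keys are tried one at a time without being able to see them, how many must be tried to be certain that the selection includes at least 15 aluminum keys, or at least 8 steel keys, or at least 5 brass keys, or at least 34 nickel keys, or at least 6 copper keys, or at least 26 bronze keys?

The worst case stops just short of every target: 25 bronze, 33 nickel, 5 copper, 4 brass, 14 aluminum, 7 steel — 25 + 33 + 5 + 4 + 14 + 7 = 88 keys.
One more key must push some type to its target, so 88 + 1 = 89.

89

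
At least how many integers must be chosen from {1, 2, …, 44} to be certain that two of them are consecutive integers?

Partition {1, …, 44} into 22 pairs: {1,2}, {3,4}, …, {43,44}.
Choosing 22 integers — say the 22 even numbers 2, 4, …, 44 — takes one from each pair and avoids the property.
Choosing 23 forces two into the same pair by pigeonhole, and those are consecutive. So 23.

23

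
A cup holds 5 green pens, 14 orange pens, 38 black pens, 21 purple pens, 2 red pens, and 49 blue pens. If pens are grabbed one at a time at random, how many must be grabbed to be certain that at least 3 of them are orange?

118

The worst case draws every non-orange pen first: 5 + 38 + 21 + 2 + 49 = 115.
The next 3 draws are then forced to be orange, giving 115 + 3 = 118.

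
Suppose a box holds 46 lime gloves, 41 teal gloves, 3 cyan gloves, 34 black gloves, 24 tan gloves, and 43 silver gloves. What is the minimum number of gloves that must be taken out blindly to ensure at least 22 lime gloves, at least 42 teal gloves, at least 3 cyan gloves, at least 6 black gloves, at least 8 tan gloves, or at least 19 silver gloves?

95

The worst case stops just short of every target: 21 lime, 41 teal, 2 cyan, 5 black, 7 tan, 18 silver — 21 + 41 + 2 + 5 + 7 + 18 = 94 gloves.
One more glove must push some color to its target, so 94 + 1 = 95.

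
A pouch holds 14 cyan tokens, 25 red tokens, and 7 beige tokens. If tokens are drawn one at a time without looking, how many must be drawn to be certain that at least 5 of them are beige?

The worst case draws every non-beige token first: 14 + 25 = 39.
The next 5 draws are then forced to be beige, giving 39 + 5 = 44.

44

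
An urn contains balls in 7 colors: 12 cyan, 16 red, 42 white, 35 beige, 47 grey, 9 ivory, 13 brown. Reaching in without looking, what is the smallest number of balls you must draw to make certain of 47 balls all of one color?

174

Treat the 7 colors as pigeonholes.
In the worst case we take at most 46 of each color, but all 12 cyan, all 16 red, all 42 white, all 35 beige, all 9 ivory, and all 13 brown (fewer than 46), giving 12 + 16 + 42 + 35 + 46 + 9 + 13 = 173.
One more ball then forces some color to 47, so 173 + 1 = 174.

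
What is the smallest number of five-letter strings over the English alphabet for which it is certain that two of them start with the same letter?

There are 26 possible first letters acting as pigeonholes.
With 26 five-letter strings over the English alphabet we could place one in each, avoiding any repeat.
One more forces some class to hold 2, so 26 + 1 = 27.

27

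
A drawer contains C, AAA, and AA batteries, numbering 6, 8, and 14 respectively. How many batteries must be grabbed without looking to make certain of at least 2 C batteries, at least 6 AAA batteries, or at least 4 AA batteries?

10

The worst case stops just short of every target: 1 C, 5 AAA, 3 AA — 1 + 5 + 3 = 9 batteries.
One more battery must push some type to its target, so 9 + 1 = 10.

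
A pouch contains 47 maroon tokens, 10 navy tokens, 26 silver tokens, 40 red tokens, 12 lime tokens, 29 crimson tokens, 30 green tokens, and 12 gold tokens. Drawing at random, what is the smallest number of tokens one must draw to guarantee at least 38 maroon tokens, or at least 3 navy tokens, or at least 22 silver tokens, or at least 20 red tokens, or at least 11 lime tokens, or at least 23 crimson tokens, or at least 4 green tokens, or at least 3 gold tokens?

Each of the 8 colors has its own threshold; avoid all of them simultaneously.
The worst case stops just short of every target: 37 maroon, 2 navy, 21 silver, 19 red, 10 lime, 22 crimson, 3 green, 2 gold — 37 + 2 + 21 + 19 + 10 + 22 + 3 + 2 = 116 tokens.
One more token must push some color to its target, so 116 + 1 = 117.

117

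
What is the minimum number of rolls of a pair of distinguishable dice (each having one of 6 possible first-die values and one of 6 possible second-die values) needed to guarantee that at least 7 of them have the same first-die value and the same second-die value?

There are 6 × 6 = 36 (first-die value, second-die value) combinations acting as pigeonholes.
With 36 × 6 = 216 rolls of a pair of distinguishable dice we could place exactly 6 in each, with no (first-die value, second-die value) pair reaching 7.
One more forces some (first-die value, second-die value) pair to hold 7, so 216 + 1 = 217.

217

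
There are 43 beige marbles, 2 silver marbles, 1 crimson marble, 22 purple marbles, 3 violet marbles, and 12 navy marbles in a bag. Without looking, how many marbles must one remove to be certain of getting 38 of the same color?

In the worst case we take at most 37 of each color, but all 2 silver, all 1 crimson, all 22 purple, all 3 violet, and all 12 navy (fewer than 37), giving 37 + 2 + 1 + 22 + 3 + 12 = 77.
One more marble then forces some color to 38, so 77 + 1 = 78.

78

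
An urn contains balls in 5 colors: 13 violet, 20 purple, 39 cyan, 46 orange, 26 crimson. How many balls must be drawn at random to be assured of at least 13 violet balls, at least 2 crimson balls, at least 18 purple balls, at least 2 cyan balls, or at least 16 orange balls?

47

Each of the 5 colors has its own threshold; avoid all of them simultaneously.
The worst case stops just short of every target: 12 violet, 17 purple, 1 cyan, 15 orange, 1 crimson — 12 + 17 + 1 + 15 + 1 = 46 balls.
One more ball must push some color to its target, so 46 + 1 = 47.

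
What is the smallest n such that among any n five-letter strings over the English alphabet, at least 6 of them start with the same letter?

There are 26 possible first letters acting as pigeonholes.
With 26 × 5 = 130 five-letter strings over the English alphabet we could place exactly 5 in each, with no class reaching 6.
One more forces some class to hold 6, so 130 + 1 = 131.

131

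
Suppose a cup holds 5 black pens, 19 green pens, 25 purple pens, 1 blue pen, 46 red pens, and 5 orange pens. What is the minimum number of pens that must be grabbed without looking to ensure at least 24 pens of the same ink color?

77

In the worst case we take at most 23 of each ink color, but all 5 black, all 19 green, all 1 blue, and all 5 orange (fewer than 23), giving 5 + 19 + 23 + 1 + 23 + 5 = 76.
One more pen then forces some ink color to 24, so 76 + 1 = 77.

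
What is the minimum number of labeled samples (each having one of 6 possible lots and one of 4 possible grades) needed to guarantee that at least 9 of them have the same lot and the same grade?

There are 6 × 4 = 24 (lot, grade) combinations acting as pigeonholes.
With 24 × 8 = 192 labeled samples we could place exactly 8 in each, with no (lot, grade) pair reaching 9.
One more forces some (lot, grade) pair to hold 9, so 192 + 1 = 193.

193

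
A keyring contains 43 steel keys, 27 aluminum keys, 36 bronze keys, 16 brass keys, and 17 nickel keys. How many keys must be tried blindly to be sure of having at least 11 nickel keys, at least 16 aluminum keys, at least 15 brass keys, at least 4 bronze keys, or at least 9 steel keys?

Each of the 5 types has its own threshold; avoid all of them simultaneously.
The worst case stops just short of every target: 8 steel, 15 aluminum, 3 bronze, 14 brass, 10 nickel — 8 + 15 + 3 + 14 + 10 = 50 keys.
One more key must push some type to its target, so 50 + 1 = 51.

51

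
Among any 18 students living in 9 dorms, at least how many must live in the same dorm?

2

The 18 students fall into 9 dorms.
If each of the 9 dorms held at most 1, the total would be at most 9 × 1 = 9 < 18, a contradiction.
So at least one holds ⌈18/9⌉ = 2.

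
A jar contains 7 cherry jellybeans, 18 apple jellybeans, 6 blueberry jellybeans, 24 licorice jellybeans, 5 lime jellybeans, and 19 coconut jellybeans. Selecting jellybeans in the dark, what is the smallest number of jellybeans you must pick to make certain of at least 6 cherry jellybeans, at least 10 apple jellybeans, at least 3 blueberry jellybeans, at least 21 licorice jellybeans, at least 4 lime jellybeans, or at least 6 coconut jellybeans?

45

Each of the 6 flavors has its own threshold; avoid all of them simultaneously.
The worst case stops just short of every target: 5 cherry, 9 apple, 2 blueberry, 20 licorice, 3 lime, 5 coconut — 5 + 9 + 2 + 20 + 3 + 5 = 44 jellybeans.
One more jellybean must push some flavor to its target, so 44 + 1 = 45.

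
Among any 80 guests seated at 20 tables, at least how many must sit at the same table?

If each of the 20 tables held at most 3, the total would be at most 20 × 3 = 60 < 80, a contradiction.
So at least one holds ⌈80/20⌉ = 4.

4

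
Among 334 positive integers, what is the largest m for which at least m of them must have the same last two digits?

4

The 334 positive integers fall into 100 possible two-digit endings.
If each of the 100 possible two-digit endings held at most 3, the total would be at most 100 × 3 = 300 < 334, a contradiction.
So at least one holds ⌈334/100⌉ = 4.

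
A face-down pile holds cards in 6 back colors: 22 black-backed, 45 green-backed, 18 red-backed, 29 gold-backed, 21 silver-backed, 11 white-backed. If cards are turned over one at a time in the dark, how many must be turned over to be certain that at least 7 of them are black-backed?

131

The worst case draws every non-black-backed card first: 45 + 18 + 29 + 21 + 11 = 124.
The next 7 draws are then forced to be black-backed, giving 124 + 7 = 131.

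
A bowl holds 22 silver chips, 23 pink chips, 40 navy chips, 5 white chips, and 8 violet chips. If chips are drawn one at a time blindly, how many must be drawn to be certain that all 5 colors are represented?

94

The hardest color to obtain is white: we could draw every other chip first — 98 − 5 = 93 chips — without a single white one.
The next draw must be white, so 93 + 1 = 94.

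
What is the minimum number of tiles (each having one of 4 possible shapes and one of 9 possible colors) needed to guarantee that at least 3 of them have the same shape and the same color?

73

There are 4 × 9 = 36 (shape, color) combinations acting as pigeonholes.
With 36 × 2 = 72 tiles we could place exactly 2 in each, with no (shape, color) pair reaching 3.
One more forces some (shape, color) pair to hold 3, so 72 + 1 = 73.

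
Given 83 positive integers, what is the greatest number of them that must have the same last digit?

There are 10 possible last digits, which serve as the pigeonholes.
If each of the 10 possible last digits held at most 8, the total would be at most 10 × 8 = 80 < 83, a contradiction.
So at least one holds ⌈83/10⌉ = 9.

9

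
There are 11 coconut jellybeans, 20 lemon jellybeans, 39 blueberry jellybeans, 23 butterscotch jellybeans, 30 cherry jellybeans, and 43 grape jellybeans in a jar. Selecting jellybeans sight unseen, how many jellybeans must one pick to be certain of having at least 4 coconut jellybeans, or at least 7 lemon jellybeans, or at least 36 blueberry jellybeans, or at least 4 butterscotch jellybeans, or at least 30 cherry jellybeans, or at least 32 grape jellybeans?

108

The worst case stops just short of every target: 3 coconut, 6 lemon, 35 blueberry, 3 butterscotch, 29 cherry, 31 grape — 3 + 6 + 35 + 3 + 29 + 31 = 107 jellybeans.
One more jellybean must push some flavor to its target, so 107 + 1 = 108.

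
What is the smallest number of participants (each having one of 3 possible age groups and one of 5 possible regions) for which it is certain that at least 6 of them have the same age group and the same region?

There are 3 × 5 = 15 (age group, region) combinations acting as pigeonholes.
With 15 × 5 = 75 participants we could place exactly 5 in each, with no (age group, region) pair reaching 6.
One more forces some (age group, region) pair to hold 6, so 75 + 1 = 76.

76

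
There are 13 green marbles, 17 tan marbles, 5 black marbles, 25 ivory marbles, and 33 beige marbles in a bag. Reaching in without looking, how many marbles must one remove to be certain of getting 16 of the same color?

In the worst case we take at most 15 of each color, but all 13 green and all 5 black (fewer than 15), giving 13 + 15 + 5 + 15 + 15 = 63.
One more marble then forces some color to 16, so 63 + 1 = 64.

64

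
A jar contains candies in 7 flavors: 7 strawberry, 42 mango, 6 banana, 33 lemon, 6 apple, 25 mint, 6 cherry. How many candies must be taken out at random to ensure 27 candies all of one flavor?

Treat the 7 flavors as pigeonholes.
In the worst case we take at most 26 of each flavor, but all 7 strawberry, all 6 banana, all 6 apple, all 25 mint, and all 6 cherry (fewer than 26), giving 7 + 26 + 6 + 26 + 6 + 25 + 6 = 102.
One more candy then forces some flavor to 27, so 102 + 1 = 103.

103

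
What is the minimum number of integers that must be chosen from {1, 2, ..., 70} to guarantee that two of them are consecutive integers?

Partition {1, …, 70} into 35 pairs: {1,2}, {3,4}, …, {69,70}.
Choosing 35 integers — say the 35 even numbers 2, 4, …, 70 — takes one from each pair and avoids the property.
Choosing 36 forces two into the same pair by pigeonhole, and those are consecutive. So 36.

36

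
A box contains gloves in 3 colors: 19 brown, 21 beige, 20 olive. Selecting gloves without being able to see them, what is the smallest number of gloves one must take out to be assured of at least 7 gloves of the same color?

19

The worst case takes 6 gloves of each color without reaching 7 of any: 3 × 6 = 18.
The next glove must bring some color to 7, so 18 + 1 = 19.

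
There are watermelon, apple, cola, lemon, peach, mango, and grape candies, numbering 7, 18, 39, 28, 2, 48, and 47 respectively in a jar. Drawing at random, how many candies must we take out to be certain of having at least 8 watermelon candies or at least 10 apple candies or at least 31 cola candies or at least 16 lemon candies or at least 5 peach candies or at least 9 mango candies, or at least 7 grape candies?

78

The worst case stops just short of every target: 7 watermelon, 9 apple, 30 cola, 15 lemon, all 2 peach, 8 mango, 6 grape — 7 + 9 + 30 + 15 + 2 + 8 + 6 = 77 candies.
One more candy must push some flavor to its target, so 77 + 1 = 78.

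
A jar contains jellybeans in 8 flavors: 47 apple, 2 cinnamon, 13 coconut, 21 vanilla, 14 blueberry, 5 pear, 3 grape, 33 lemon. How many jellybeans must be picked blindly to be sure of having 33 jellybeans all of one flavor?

Treat the 8 flavors as pigeonholes.
In the worst case we take at most 32 of each flavor, but all 2 cinnamon, all 13 coconut, all 21 vanilla, all 14 blueberry, all 5 pear, and all 3 grape (fewer than 32), giving 32 + 2 + 13 + 21 + 14 + 5 + 3 + 32 = 122.
One more jellybean then forces some flavor to 33, so 122 + 1 = 123.

123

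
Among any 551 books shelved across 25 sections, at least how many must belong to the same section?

The 551 books fall into 25 sections.
If each of the 25 sections held at most 22, the total would be at most 25 × 22 = 550 < 551, a contradiction.
So at least one holds ⌈551/25⌉ = 23.

23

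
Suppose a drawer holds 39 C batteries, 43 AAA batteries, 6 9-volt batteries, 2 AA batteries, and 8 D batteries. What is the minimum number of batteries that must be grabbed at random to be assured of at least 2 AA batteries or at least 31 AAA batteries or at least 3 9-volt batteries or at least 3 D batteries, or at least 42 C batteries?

75

The worst case stops just short of every target: all 39 C, 30 AAA, 2 9-volt, 1 AA, 2 D — 39 + 30 + 2 + 1 + 2 = 74 batteries.
One more battery must push some type to its target, so 74 + 1 = 75.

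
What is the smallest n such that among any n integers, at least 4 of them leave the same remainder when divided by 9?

28

There are 9 residue classes modulo 9 acting as pigeonholes.
With 9 × 3 = 27 integers we could place exactly 3 in each, with no class reaching 4.
One more forces some class to hold 4, so 27 + 1 = 28.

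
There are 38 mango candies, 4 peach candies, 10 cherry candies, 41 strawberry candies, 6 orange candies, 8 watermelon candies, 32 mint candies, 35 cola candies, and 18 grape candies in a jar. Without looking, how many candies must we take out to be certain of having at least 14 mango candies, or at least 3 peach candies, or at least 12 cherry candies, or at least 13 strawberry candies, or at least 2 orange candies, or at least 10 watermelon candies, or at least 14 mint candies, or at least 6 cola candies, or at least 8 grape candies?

Each of the 9 flavors has its own threshold; avoid all of them simultaneously.
The worst case stops just short of every target: 13 mango, 2 peach, all 10 cherry, 12 strawberry, 1 orange, all 8 watermelon, 13 mint, 5 cola, 7 grape — 13 + 2 + 10 + 12 + 1 + 8 + 13 + 5 + 7 = 71 candies.
One more candy must push some flavor to its target, so 71 + 1 = 72.

72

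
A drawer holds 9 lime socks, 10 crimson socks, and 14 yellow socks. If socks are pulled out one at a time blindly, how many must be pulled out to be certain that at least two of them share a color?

The worst case takes 1 sock of each color without reaching 2 of any: 3 × 1 = 3.
The next sock must bring some color to 2, so 3 + 1 = 4.

4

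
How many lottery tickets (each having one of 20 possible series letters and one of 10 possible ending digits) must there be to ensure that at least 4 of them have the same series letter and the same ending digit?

There are 20 × 10 = 200 (series letter, ending digit) combinations acting as pigeonholes.
With 200 × 3 = 600 lottery tickets we could place exactly 3 in each, with no (series letter, ending digit) pair reaching 4.
One more forces some (series letter, ending digit) pair to hold 4, so 600 + 1 = 601.

601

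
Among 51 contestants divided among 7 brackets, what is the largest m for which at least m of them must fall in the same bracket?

The 51 contestants fall into 7 brackets.
If each of the 7 brackets held at most 7, the total would be at most 7 × 7 = 49 < 51, a contradiction.
So at least one holds ⌈51/7⌉ = 8.

8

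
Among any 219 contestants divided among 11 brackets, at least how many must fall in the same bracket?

If each of the 11 brackets held at most 19, the total would be at most 11 × 19 = 209 < 219, a contradiction.
So at least one holds ⌈219/11⌉ = 20.

20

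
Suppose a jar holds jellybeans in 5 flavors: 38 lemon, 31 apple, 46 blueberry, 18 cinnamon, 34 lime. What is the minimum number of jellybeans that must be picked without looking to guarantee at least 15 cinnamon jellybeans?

164

The worst case draws every non-cinnamon jellybean first: 38 + 31 + 46 + 34 = 149.
The next 15 draws are then forced to be cinnamon, giving 149 + 15 = 164.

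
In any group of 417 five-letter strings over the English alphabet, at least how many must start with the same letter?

There are 26 possible first letters, which serve as the pigeonholes.
If each of the 26 possible first letters held at most 16, the total would be at most 26 × 16 = 416 < 417, a contradiction.
So at least one holds ⌈417/26⌉ = 17.

17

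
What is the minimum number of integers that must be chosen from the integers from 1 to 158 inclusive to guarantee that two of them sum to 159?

80

Partition {1, …, 158} into 79 pairs: {1,158}, {2,157}, …, {79,80}.
Choosing 79 integers — say the integers 1 through 79 — takes one from each pair and avoids the property.
Choosing 80 forces two into the same pair by pigeonhole, and those sum to 159. So 80.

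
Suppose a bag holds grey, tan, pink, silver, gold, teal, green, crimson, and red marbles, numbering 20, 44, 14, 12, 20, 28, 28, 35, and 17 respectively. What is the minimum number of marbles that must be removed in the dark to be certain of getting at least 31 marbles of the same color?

200

Treat the 9 colors as pigeonholes.
In the worst case we take at most 30 of each color, but all 20 grey, all 14 pink, all 12 silver, all 20 gold, all 28 teal, all 28 green, and all 17 red (fewer than 30), giving 20 + 30 + 14 + 12 + 20 + 28 + 28 + 30 + 17 = 199.
One more marble then forces some color to 31, so 199 + 1 = 200.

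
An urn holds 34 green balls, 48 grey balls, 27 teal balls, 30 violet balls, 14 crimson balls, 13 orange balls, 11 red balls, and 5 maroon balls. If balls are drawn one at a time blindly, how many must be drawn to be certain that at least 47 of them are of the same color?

Treat the 8 colors as pigeonholes.
In the worst case we take at most 46 of each color, but all 34 green, all 27 teal, all 30 violet, all 14 crimson, all 13 orange, all 11 red, and all 5 maroon (fewer than 46), giving 34 + 46 + 27 + 30 + 14 + 13 + 11 + 5 = 180.
One more ball then forces some color to 47, so 180 + 1 = 181.

181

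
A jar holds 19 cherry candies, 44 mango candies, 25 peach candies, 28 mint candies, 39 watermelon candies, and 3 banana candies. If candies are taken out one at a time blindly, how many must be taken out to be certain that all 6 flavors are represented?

156

The hardest flavor to obtain is banana: we could draw every other candy first — 158 − 3 = 155 candies — without a single banana one.
The next draw must be banana, so 155 + 1 = 156.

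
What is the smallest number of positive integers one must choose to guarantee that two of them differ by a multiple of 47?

48

Two integers differ by a multiple of 47 exactly when they share a remainder mod 47.
There are 47 residue classes mod 47, so 47 integers can all lie in distinct classes.
One more integer must repeat a residue, giving a difference divisible by 47. So n = 47 + 1 = 48.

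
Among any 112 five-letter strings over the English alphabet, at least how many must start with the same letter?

The 112 five-letter strings over the English alphabet fall into 26 possible first letters.
If each of the 26 possible first letters held at most 4, the total would be at most 26 × 4 = 104 < 112, a contradiction.
So at least one holds ⌈112/26⌉ = 5.

5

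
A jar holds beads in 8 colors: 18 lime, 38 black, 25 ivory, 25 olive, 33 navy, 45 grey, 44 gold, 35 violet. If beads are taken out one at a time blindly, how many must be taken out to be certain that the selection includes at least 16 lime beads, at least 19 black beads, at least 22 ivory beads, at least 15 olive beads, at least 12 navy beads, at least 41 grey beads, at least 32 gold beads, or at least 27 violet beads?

177

Each of the 8 colors has its own threshold; avoid all of them simultaneously.
The worst case stops just short of every target: 15 lime, 18 black, 21 ivory, 14 olive, 11 navy, 40 grey, 31 gold, 26 violet — 15 + 18 + 21 + 14 + 11 + 40 + 31 + 26 = 176 beads.
One more bead must push some color to its target, so 176 + 1 = 177.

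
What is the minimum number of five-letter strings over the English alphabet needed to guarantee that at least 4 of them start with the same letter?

79

There are 26 possible first letters acting as pigeonholes.
With 26 × 3 = 78 five-letter strings over the English alphabet we could place exactly 3 in each, with no class reaching 4.
One more forces some class to hold 4, so 78 + 1 = 79.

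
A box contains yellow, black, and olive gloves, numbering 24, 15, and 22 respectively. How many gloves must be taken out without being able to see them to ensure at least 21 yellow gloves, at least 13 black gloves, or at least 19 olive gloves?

51

The worst case stops just short of every target: 20 yellow, 12 black, 18 olive — 20 + 12 + 18 = 50 gloves.
One more glove must push some color to its target, so 50 + 1 = 51.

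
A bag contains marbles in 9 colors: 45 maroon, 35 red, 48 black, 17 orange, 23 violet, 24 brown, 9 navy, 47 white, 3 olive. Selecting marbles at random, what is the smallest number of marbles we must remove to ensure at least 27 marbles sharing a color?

181

Treat the 9 colors as pigeonholes.
In the worst case we take at most 26 of each color, but all 17 orange, all 23 violet, all 24 brown, all 9 navy, and all 3 olive (fewer than 26), giving 26 + 26 + 26 + 17 + 23 + 24 + 9 + 26 + 3 = 180.
One more marble then forces some color to 27, so 180 + 1 = 181.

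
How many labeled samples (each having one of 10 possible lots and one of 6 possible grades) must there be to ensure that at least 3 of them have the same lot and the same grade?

121

There are 10 × 6 = 60 (lot, grade) combinations acting as pigeonholes.
With 60 × 2 = 120 labeled samples we could place exactly 2 in each, with no (lot, grade) pair reaching 3.
One more forces some (lot, grade) pair to hold 3, so 120 + 1 = 121.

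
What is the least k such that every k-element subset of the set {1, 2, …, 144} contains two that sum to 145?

Partition {1, …, 144} into 72 pairs: {1,144}, {2,143}, …, {72,73}.
Choosing 72 integers — say the integers 1 through 72 — takes one from each pair and avoids the property.
Choosing 73 forces two into the same pair by pigeonhole, and those sum to 145. So 73.

73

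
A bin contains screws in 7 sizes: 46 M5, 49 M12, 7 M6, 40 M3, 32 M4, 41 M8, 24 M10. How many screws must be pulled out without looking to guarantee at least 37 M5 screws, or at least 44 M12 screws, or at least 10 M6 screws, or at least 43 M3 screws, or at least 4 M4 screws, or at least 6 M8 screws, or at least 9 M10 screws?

143

Each of the 7 sizes has its own threshold; avoid all of them simultaneously.
The worst case stops just short of every target: 36 M5, 43 M12, all 7 M6, all 40 M3, 3 M4, 5 M8, 8 M10 — 36 + 43 + 7 + 40 + 3 + 5 + 8 = 142 screws.
One more screw must push some size to its target, so 142 + 1 = 143.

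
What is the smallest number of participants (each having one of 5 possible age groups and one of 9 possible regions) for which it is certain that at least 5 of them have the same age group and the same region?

181

There are 5 × 9 = 45 (age group, region) combinations acting as pigeonholes.
With 45 × 4 = 180 participants we could place exactly 4 in each, with no (age group, region) pair reaching 5.
One more forces some (age group, region) pair to hold 5, so 180 + 1 = 181.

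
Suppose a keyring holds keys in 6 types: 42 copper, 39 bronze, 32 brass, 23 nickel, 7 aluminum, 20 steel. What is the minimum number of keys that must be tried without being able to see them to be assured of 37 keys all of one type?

155

Treat the 6 types as pigeonholes.
In the worst case we take at most 36 of each type, but all 32 brass, all 23 nickel, all 7 aluminum, and all 20 steel (fewer than 36), giving 36 + 36 + 32 + 23 + 7 + 20 = 154.
One more key then forces some type to 37, so 154 + 1 = 155.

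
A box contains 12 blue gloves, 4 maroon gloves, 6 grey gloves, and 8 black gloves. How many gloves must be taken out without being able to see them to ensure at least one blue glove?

19

The worst case draws every non-blue glove first: 4 + 6 + 8 = 18.
The next draw is then forced to be blue, giving 18 + 1 = 19.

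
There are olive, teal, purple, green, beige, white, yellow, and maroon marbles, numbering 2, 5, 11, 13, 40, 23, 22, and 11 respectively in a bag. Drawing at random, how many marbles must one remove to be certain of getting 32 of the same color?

In the worst case we take at most 31 of each color, but all 2 olive, all 5 teal, all 11 purple, all 13 green, all 23 white, all 22 yellow, and all 11 maroon (fewer than 31), giving 2 + 5 + 11 + 13 + 31 + 23 + 22 + 11 = 118.
One more marble then forces some color to 32, so 118 + 1 = 119.

119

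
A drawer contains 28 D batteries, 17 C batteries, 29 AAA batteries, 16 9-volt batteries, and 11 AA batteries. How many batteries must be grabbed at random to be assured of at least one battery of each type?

91

The hardest type to obtain is AA: we could draw every other battery first — 101 − 11 = 90 batteries — without a single AA one.
The next draw must be AA, so 90 + 1 = 91.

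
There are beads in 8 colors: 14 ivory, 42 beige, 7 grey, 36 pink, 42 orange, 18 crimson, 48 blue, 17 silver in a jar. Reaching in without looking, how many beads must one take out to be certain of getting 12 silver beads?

219

The worst case draws every non-silver bead first: 14 + 42 + 7 + 36 + 42 + 18 + 48 = 207.
The next 12 draws are then forced to be silver, giving 207 + 12 = 219.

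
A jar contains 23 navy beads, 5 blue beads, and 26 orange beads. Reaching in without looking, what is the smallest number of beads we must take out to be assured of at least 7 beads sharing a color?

18

In the worst case we take at most 6 of each color, but all 5 blue (fewer than 6), giving 6 + 5 + 6 = 17.
One more bead then forces some color to 7, so 17 + 1 = 18.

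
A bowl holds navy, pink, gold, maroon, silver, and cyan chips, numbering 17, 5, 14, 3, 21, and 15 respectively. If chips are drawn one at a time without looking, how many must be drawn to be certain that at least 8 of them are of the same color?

Treat the 6 colors as pigeonholes.
In the worst case we take at most 7 of each color, but all 5 pink and all 3 maroon (fewer than 7), giving 7 + 5 + 7 + 3 + 7 + 7 = 36.
One more chip then forces some color to 8, so 36 + 1 = 37.

37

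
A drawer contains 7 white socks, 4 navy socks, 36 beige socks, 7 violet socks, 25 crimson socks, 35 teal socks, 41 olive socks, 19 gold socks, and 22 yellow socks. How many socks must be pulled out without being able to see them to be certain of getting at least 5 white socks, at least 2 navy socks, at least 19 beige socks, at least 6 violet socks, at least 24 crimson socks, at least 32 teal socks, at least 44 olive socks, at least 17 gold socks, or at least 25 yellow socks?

Each of the 9 colors has its own threshold; avoid all of them simultaneously.
The worst case stops just short of every target: 4 white, 1 navy, 18 beige, 5 violet, 23 crimson, 31 teal, all 41 olive, 16 gold, all 22 yellow — 4 + 1 + 18 + 5 + 23 + 31 + 41 + 16 + 22 = 161 socks.
One more sock must push some color to its target, so 161 + 1 = 162.

162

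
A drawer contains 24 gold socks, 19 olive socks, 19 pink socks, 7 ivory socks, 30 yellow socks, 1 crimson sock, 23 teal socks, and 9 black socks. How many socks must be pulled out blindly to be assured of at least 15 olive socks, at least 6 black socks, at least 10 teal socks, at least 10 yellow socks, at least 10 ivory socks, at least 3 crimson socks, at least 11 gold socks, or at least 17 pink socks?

The worst case stops just short of every target: 10 gold, 14 olive, 16 pink, all 7 ivory, 9 yellow, all 1 crimson, 9 teal, 5 black — 10 + 14 + 16 + 7 + 9 + 1 + 9 + 5 = 71 socks.
One more sock must push some color to its target, so 71 + 1 = 72.

72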